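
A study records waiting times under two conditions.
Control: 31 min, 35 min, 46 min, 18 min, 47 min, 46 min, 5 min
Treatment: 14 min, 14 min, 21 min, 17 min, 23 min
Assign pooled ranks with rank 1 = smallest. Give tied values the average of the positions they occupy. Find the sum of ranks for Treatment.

Sorted (ascending): 5, 14, 14, 17, 18, 21, 23, 31, 35, 46, 46, 47
The 2 values of 14 occupy positions 2–3 → average rank (2+3)/2 = 2.5.
The 2 values of 46 occupy positions 10–11 → average rank (10+11)/2 = 10.5.
Treatment values → pooled ranks: 14→2.5, 14→2.5, 21→6, 17→4, 23→7
Rank sum = 2.5 + 2.5 + 6 + 4 + 7 = 22

22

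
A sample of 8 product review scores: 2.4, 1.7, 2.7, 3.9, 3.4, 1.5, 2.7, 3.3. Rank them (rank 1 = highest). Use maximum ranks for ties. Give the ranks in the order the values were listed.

Sorted (descending): 3.9, 3.4, 3.3, 2.7, 2.7, 2.4, 1.7, 1.5
The 2 values of 2.7 occupy positions 4–5 → each gets rank 5.

6, 7, 5, 1, 2, 8, 5, 3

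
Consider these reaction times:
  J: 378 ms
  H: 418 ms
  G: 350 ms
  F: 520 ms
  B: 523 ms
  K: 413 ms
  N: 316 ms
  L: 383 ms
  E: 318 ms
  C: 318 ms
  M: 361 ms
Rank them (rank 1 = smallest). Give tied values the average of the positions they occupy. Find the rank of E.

Sorted (ascending): 316, 318, 318, 350, 361, 378, 383, 413, 418, 520, 523
The 2 values of 318 occupy positions 2–3 → average rank (2+3)/2 = 2.5.
E has value 318 ms → rank 2.5.

2.5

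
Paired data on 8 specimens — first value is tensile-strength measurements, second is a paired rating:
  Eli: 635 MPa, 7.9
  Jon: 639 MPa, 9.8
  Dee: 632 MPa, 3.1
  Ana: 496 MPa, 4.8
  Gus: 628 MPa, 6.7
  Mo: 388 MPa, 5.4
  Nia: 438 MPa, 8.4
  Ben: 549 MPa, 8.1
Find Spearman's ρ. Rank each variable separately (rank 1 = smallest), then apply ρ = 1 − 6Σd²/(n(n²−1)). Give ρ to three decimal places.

Ranks of variable 1: 7, 8, 6, 3, 5, 1, 2, 4
Ranks of variable 2: 5, 8, 1, 2, 4, 3, 7, 6
d = r₁ − r₂: 2, 0, 5, 1, 1, -2, -5, -2
d²: 4, 0, 25, 1, 1, 4, 25, 4; Σd² = 64
ρ = 1 − 6·64/(8·63) = 1 − 384/504 = 0.238

0.238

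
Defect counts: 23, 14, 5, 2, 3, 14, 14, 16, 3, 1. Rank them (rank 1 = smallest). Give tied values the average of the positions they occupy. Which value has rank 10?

23

Sorted (ascending): 1, 2, 3, 3, 5, 14, 14, 14, 16, 23
The 2 values of 3 occupy positions 3–4 → average rank (3+4)/2 = 3.5.
The 3 values of 14 occupy positions 6–8 → average rank 7.
Rank 10 → value 23.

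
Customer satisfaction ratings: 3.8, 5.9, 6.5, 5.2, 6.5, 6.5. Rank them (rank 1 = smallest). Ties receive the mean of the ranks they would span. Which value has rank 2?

Sorted (ascending): 3.8, 5.2, 5.9, 6.5, 6.5, 6.5
The 3 values of 6.5 occupy positions 4–6 → average rank 5.
Rank 2 → value 5.2.

5.2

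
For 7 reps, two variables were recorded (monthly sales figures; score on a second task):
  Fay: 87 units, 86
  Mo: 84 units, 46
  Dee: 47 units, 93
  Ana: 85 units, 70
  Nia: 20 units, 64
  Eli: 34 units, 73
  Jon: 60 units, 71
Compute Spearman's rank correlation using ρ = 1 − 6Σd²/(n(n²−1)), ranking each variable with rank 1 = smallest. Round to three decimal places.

Ranks of variable 1: 7, 5, 3, 6, 1, 2, 4
Ranks of variable 2: 6, 1, 7, 3, 2, 5, 4
d = r₁ − r₂: 1, 4, -4, 3, -1, -3, 0
d²: 1, 16, 16, 9, 1, 9, 0; Σd² = 52
ρ = 1 − 6·52/(7·48) = 1 − 312/336 = 0.071

0.071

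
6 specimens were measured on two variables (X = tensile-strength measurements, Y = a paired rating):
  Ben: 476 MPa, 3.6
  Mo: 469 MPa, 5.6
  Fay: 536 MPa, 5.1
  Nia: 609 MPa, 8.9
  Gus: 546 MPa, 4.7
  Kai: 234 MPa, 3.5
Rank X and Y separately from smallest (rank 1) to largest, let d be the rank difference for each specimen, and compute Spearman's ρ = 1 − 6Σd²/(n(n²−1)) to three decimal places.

0.600

Ranks of variable 1: 3, 2, 4, 6, 5, 1
Ranks of variable 2: 2, 5, 4, 6, 3, 1
d = r₁ − r₂: 1, -3, 0, 0, 2, 0
d²: 1, 9, 0, 0, 4, 0; Σd² = 14
ρ = 1 − 6·14/(6·35) = 1 − 84/210 = 0.600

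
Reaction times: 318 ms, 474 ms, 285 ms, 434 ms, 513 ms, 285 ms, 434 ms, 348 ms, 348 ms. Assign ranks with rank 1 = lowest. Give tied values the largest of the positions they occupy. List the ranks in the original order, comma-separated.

3, 8, 2, 7, 9, 2, 7, 5, 5

Sorted (ascending): 285, 285, 318, 348, 348, 434, 434, 474, 513
The 2 values of 285 occupy positions 1–2 → each gets rank 2.
The 2 values of 348 occupy positions 4–5 → each gets rank 5.
The 2 values of 434 occupy positions 6–7 → each gets rank 7.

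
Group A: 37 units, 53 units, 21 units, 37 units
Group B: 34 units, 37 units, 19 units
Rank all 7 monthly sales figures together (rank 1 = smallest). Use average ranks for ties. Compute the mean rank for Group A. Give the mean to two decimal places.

4.75

Sorted (ascending): 19, 21, 34, 37, 37, 37, 53
The 3 values of 37 occupy positions 4–6 → average rank 5.
Group A values → pooled ranks: 37→5, 53→7, 21→2, 37→5
Mean rank = (5 + 7 + 2 + 5) / 4 = 4.75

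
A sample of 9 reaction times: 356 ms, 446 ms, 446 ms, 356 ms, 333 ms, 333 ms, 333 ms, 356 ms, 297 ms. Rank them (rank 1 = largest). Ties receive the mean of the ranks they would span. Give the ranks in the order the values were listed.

4, 1.5, 1.5, 4, 7, 7, 7, 4, 9

Sorted (descending): 446, 446, 356, 356, 356, 333, 333, 333, 297
The 2 values of 446 occupy positions 1–2 → average rank (1+2)/2 = 1.5.
The 3 values of 356 occupy positions 3–5 → average rank 4.
The 3 values of 333 occupy positions 6–8 → average rank 7.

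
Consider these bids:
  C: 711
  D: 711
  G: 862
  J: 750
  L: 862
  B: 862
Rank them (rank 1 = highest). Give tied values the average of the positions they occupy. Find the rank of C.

5.5

Sorted (descending): 862, 862, 862, 750, 711, 711
The 3 values of 862 occupy positions 1–3 → average rank 2.
The 2 values of 711 occupy positions 5–6 → average rank (5+6)/2 = 5.5.
C has value 711 → rank 5.5.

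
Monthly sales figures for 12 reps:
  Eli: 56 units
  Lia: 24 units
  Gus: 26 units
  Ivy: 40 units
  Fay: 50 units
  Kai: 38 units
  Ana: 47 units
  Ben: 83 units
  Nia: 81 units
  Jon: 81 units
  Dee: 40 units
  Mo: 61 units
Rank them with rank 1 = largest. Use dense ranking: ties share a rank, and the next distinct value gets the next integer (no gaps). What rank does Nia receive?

2

Sorted (descending): 83, 81, 81, 61, 56, 50, 47, 40, 40, 38, 26, 24
The 2 values of 81 share dense rank 2.
The 2 values of 40 share dense rank 7.
Remaining distinct values take the next consecutive integers.
Nia has value 81 units → rank 2.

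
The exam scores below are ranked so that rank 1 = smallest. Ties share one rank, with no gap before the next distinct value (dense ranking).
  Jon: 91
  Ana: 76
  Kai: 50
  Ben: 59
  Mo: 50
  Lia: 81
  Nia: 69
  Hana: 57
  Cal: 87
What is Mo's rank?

Sorted (ascending): 50, 50, 57, 59, 69, 76, 81, 87, 91
The 2 values of 50 share dense rank 1.
Remaining distinct values take the next consecutive integers.
Mo has value 50 → rank 1.

1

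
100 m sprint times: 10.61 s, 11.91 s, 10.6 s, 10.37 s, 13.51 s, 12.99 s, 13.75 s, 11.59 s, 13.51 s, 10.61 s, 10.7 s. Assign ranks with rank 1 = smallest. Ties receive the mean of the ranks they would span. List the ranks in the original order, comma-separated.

3.5, 7, 2, 1, 9.5, 8, 11, 6, 9.5, 3.5, 5

Sorted (ascending): 10.37, 10.6, 10.61, 10.61, 10.7, 11.59, 11.91, 12.99, 13.51, 13.51, 13.75
The 2 values of 10.61 occupy positions 3–4 → average rank (3+4)/2 = 3.5.
The 2 values of 13.51 occupy positions 9–10 → average rank (9+10)/2 = 9.5.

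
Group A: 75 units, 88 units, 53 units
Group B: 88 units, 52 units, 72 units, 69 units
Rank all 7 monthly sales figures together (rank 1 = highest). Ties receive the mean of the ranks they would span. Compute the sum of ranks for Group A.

Sorted (descending): 88, 88, 75, 72, 69, 53, 52
The 2 values of 88 occupy positions 1–2 → average rank (1+2)/2 = 1.5.
Group A values → pooled ranks: 75→3, 88→1.5, 53→6
Rank sum = 3 + 1.5 + 6 = 10.5

10.5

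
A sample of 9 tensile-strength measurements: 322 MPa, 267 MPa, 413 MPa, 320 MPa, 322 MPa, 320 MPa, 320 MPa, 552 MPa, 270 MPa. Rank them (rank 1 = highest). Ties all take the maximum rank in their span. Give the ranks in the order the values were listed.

4, 9, 2, 7, 4, 7, 7, 1, 8

Sorted (descending): 552, 413, 322, 322, 320, 320, 320, 270, 267
The 2 values of 322 occupy positions 3–4 → each gets rank 4.
The 3 values of 320 occupy positions 5–7 → each gets rank 7.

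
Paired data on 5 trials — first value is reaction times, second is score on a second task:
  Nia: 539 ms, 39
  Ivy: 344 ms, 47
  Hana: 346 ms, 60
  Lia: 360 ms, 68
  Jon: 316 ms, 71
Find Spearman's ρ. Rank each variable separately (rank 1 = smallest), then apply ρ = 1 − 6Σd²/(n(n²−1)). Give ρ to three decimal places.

-0.600

Ranks of variable 1: 5, 2, 3, 4, 1
Ranks of variable 2: 1, 2, 3, 4, 5
d = r₁ − r₂: 4, 0, 0, 0, -4
d²: 16, 0, 0, 0, 16; Σd² = 32
ρ = 1 − 6·32/(5·24) = 1 − 192/120 = -0.600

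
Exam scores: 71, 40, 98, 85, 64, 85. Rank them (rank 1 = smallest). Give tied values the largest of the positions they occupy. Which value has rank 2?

Sorted (ascending): 40, 64, 71, 85, 85, 98
The 2 values of 85 occupy positions 4–5 → each gets rank 5.
Rank 2 → value 64.

64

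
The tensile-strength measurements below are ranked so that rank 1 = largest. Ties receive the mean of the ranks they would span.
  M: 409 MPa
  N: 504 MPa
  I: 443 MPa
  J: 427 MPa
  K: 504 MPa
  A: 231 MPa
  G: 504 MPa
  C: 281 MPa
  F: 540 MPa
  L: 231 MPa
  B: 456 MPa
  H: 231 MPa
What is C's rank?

Sorted (descending): 540, 504, 504, 504, 456, 443, 427, 409, 281, 231, 231, 231
The 3 values of 504 occupy positions 2–4 → average rank 3.
The 3 values of 231 occupy positions 10–12 → average rank 11.
C has value 281 MPa → rank 9.

9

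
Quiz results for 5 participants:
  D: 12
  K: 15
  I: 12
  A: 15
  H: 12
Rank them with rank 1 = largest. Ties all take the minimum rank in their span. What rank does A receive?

Sorted (descending): 15, 15, 12, 12, 12
The 2 values of 15 occupy positions 1–2 → each gets rank 1.
The 3 values of 12 occupy positions 3–5 → each gets rank 3.
A has value 15 → rank 1.

1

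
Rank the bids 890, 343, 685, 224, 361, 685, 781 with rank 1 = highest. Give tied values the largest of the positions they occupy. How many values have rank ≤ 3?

2

Sorted (descending): 890, 781, 685, 685, 361, 343, 224
The 2 values of 685 occupy positions 3–4 → each gets rank 4.
Ranks ≤ 3: {1, 2} → 2 values.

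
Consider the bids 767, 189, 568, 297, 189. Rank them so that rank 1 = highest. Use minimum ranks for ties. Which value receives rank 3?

Sorted (descending): 767, 568, 297, 189, 189
The 2 values of 189 occupy positions 4–5 → each gets rank 4.
Rank 3 → value 297.

297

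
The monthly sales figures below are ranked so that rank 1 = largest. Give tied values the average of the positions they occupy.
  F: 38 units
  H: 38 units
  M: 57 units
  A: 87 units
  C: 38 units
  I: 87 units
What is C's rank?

5

Sorted (descending): 87, 87, 57, 38, 38, 38
The 2 values of 87 occupy positions 1–2 → average rank (1+2)/2 = 1.5.
The 3 values of 38 occupy positions 4–6 → average rank 5.
C has value 38 units → rank 5.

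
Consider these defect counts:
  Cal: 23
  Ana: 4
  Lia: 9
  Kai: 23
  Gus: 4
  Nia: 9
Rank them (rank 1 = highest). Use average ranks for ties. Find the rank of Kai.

1.5

Sorted (descending): 23, 23, 9, 9, 4, 4
The 2 values of 23 occupy positions 1–2 → average rank (1+2)/2 = 1.5.
The 2 values of 9 occupy positions 3–4 → average rank (3+4)/2 = 3.5.
The 2 values of 4 occupy positions 5–6 → average rank (5+6)/2 = 5.5.
Kai has value 23 → rank 1.5.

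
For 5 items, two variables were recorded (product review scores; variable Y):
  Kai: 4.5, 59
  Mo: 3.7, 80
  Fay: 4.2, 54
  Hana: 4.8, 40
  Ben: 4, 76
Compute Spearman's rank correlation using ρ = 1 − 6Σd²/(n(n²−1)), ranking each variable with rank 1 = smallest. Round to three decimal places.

Ranks of variable 1: 4, 1, 3, 5, 2
Ranks of variable 2: 3, 5, 2, 1, 4
d = r₁ − r₂: 1, -4, 1, 4, -2
d²: 1, 16, 1, 16, 4; Σd² = 38
ρ = 1 − 6·38/(5·24) = 1 − 228/120 = -0.900

-0.900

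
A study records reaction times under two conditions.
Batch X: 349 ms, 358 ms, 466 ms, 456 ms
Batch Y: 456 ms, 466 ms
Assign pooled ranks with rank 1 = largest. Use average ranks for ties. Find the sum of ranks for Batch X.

Sorted (descending): 466, 466, 456, 456, 358, 349
The 2 values of 466 occupy positions 1–2 → average rank (1+2)/2 = 1.5.
The 2 values of 456 occupy positions 3–4 → average rank (3+4)/2 = 3.5.
Batch X values → pooled ranks: 349→6, 358→5, 466→1.5, 456→3.5
Rank sum = 6 + 5 + 1.5 + 3.5 = 16

16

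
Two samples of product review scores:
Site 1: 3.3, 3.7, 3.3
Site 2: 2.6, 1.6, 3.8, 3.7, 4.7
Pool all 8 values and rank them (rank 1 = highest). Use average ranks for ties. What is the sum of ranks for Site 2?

21.5

Sorted (descending): 4.7, 3.8, 3.7, 3.7, 3.3, 3.3, 2.6, 1.6
The 2 values of 3.7 occupy positions 3–4 → average rank (3+4)/2 = 3.5.
The 2 values of 3.3 occupy positions 5–6 → average rank (5+6)/2 = 5.5.
Site 2 values → pooled ranks: 2.6→7, 1.6→8, 3.8→2, 3.7→3.5, 4.7→1
Rank sum = 7 + 8 + 2 + 3.5 + 1 = 21.5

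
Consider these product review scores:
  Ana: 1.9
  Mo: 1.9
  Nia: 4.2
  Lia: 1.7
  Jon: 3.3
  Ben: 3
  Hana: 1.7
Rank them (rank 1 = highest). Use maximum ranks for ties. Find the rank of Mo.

5

Sorted (descending): 4.2, 3.3, 3, 1.9, 1.9, 1.7, 1.7
The 2 values of 1.9 occupy positions 4–5 → each gets rank 5.
The 2 values of 1.7 occupy positions 6–7 → each gets rank 7.
Mo has value 1.9 → rank 5.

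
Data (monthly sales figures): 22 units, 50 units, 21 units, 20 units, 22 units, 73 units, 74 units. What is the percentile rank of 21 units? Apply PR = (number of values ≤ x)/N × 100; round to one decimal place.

28.6

N = 7.
Strictly below 21: 1. Equal to 21: 1.
PR = 2/7 × 100 = 28.6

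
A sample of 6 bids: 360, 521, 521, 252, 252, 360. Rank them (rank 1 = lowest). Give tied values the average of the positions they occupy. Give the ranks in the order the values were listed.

3.5, 5.5, 5.5, 1.5, 1.5, 3.5

Sorted (ascending): 252, 252, 360, 360, 521, 521
The 2 values of 252 occupy positions 1–2 → average rank (1+2)/2 = 1.5.
The 2 values of 360 occupy positions 3–4 → average rank (3+4)/2 = 3.5.
The 2 values of 521 occupy positions 5–6 → average rank (5+6)/2 = 5.5.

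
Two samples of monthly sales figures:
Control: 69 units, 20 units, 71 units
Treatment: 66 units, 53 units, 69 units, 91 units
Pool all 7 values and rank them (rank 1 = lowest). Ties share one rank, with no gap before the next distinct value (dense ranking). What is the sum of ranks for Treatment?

Sorted (ascending): 20, 53, 66, 69, 69, 71, 91
The 2 values of 69 share dense rank 4.
Remaining distinct values take the next consecutive integers.
Treatment values → pooled ranks: 66→3, 53→2, 69→4, 91→6
Rank sum = 3 + 2 + 4 + 6 = 15

15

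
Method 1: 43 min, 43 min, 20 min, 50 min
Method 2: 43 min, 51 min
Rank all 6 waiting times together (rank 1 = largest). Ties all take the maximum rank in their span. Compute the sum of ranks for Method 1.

Sorted (descending): 51, 50, 43, 43, 43, 20
The 3 values of 43 occupy positions 3–5 → each gets rank 5.
Method 1 values → pooled ranks: 43→5, 43→5, 20→6, 50→2
Rank sum = 5 + 5 + 6 + 2 = 18

18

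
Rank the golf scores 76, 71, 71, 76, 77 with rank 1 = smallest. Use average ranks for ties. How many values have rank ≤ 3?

Sorted (ascending): 71, 71, 76, 76, 77
The 2 values of 71 occupy positions 1–2 → average rank (1+2)/2 = 1.5.
The 2 values of 76 occupy positions 3–4 → average rank (3+4)/2 = 3.5.
Ranks ≤ 3: {1.5, 1.5} → 2 values.

2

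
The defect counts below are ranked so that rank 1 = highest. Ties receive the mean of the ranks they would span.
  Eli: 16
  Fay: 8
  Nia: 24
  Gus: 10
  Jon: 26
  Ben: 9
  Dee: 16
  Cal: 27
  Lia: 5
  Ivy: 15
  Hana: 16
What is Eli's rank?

Sorted (descending): 27, 26, 24, 16, 16, 16, 15, 10, 9, 8, 5
The 3 values of 16 occupy positions 4–6 → average rank 5.
Eli has value 16 → rank 5.

5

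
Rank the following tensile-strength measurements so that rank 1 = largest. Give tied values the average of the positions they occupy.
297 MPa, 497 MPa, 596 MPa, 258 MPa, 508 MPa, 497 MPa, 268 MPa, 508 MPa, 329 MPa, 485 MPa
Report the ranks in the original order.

Sorted (descending): 596, 508, 508, 497, 497, 485, 329, 297, 268, 258
The 2 values of 508 occupy positions 2–3 → average rank (2+3)/2 = 2.5.
The 2 values of 497 occupy positions 4–5 → average rank (4+5)/2 = 4.5.

8, 4.5, 1, 10, 2.5, 4.5, 9, 2.5, 7, 6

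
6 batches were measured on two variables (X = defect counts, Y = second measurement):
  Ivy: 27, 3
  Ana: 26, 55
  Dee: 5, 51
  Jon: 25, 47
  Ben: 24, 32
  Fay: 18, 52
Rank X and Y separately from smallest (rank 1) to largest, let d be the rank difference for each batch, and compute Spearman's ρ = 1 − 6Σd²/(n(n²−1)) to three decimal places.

-0.314

Ranks of variable 1: 6, 5, 1, 4, 3, 2
Ranks of variable 2: 1, 6, 4, 3, 2, 5
d = r₁ − r₂: 5, -1, -3, 1, 1, -3
d²: 25, 1, 9, 1, 1, 9; Σd² = 46
ρ = 1 − 6·46/(6·35) = 1 − 276/210 = -0.314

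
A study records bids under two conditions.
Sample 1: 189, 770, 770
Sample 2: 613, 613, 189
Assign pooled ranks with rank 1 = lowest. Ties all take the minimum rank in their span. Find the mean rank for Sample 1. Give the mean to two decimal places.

Sorted (ascending): 189, 189, 613, 613, 770, 770
The 2 values of 189 occupy positions 1–2 → each gets rank 1.
The 2 values of 613 occupy positions 3–4 → each gets rank 3.
The 2 values of 770 occupy positions 5–6 → each gets rank 5.
Sample 1 values → pooled ranks: 189→1, 770→5, 770→5
Mean rank = (1 + 5 + 5) / 3 = 3.67

3.67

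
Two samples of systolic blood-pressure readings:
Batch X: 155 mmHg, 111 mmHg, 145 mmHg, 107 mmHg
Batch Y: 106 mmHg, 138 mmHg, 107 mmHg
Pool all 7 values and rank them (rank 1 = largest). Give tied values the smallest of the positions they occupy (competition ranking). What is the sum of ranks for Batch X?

12

Sorted (descending): 155, 145, 138, 111, 107, 107, 106
The 2 values of 107 occupy positions 5–6 → each gets rank 5.
Batch X values → pooled ranks: 155→1, 111→4, 145→2, 107→5
Rank sum = 1 + 4 + 2 + 5 = 12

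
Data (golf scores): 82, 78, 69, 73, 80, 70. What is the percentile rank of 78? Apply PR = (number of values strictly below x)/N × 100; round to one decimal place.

50.0

N = 6.
Strictly below 78: 3. Equal to 78: 1.
PR = 3/6 × 100 = 50.0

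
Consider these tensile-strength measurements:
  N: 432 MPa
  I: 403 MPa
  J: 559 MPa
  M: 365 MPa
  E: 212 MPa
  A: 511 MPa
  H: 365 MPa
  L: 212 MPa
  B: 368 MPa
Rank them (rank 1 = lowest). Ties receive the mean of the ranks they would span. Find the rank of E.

Sorted (ascending): 212, 212, 365, 365, 368, 403, 432, 511, 559
The 2 values of 212 occupy positions 1–2 → average rank (1+2)/2 = 1.5.
The 2 values of 365 occupy positions 3–4 → average rank (3+4)/2 = 3.5.
E has value 212 MPa → rank 1.5.

1.5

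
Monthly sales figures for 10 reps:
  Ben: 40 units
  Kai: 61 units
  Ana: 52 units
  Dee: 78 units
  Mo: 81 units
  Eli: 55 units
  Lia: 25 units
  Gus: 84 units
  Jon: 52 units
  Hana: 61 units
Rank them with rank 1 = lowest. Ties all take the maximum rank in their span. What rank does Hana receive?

Sorted (ascending): 25, 40, 52, 52, 55, 61, 61, 78, 81, 84
The 2 values of 52 occupy positions 3–4 → each gets rank 4.
The 2 values of 61 occupy positions 6–7 → each gets rank 7.
Hana has value 61 units → rank 7.

7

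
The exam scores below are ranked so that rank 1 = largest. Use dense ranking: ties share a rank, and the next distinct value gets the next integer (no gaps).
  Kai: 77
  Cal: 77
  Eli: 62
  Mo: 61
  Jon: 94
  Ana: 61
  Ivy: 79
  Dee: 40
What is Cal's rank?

Sorted (descending): 94, 79, 77, 77, 62, 61, 61, 40
The 2 values of 77 share dense rank 3.
The 2 values of 61 share dense rank 5.
Remaining distinct values take the next consecutive integers.
Cal has value 77 → rank 3.

3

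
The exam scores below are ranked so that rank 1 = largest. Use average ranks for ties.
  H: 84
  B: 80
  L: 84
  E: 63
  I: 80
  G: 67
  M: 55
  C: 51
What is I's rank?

3.5

Sorted (descending): 84, 84, 80, 80, 67, 63, 55, 51
The 2 values of 84 occupy positions 1–2 → average rank (1+2)/2 = 1.5.
The 2 values of 80 occupy positions 3–4 → average rank (3+4)/2 = 3.5.
I has value 80 → rank 3.5.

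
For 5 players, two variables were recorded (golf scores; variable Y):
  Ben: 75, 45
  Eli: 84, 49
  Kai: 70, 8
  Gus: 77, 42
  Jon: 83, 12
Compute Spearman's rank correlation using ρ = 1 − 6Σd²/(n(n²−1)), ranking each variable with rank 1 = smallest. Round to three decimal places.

0.600

Ranks of variable 1: 2, 5, 1, 3, 4
Ranks of variable 2: 4, 5, 1, 3, 2
d = r₁ − r₂: -2, 0, 0, 0, 2
d²: 4, 0, 0, 0, 4; Σd² = 8
ρ = 1 − 6·8/(5·24) = 1 − 48/120 = 0.600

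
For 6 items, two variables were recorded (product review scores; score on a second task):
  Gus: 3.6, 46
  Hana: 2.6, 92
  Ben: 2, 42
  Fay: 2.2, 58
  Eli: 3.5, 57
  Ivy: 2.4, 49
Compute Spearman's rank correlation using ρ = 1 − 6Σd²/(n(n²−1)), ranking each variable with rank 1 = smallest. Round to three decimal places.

0.143

Ranks of variable 1: 6, 4, 1, 2, 5, 3
Ranks of variable 2: 2, 6, 1, 5, 4, 3
d = r₁ − r₂: 4, -2, 0, -3, 1, 0
d²: 16, 4, 0, 9, 1, 0; Σd² = 30
ρ = 1 − 6·30/(6·35) = 1 − 180/210 = 0.143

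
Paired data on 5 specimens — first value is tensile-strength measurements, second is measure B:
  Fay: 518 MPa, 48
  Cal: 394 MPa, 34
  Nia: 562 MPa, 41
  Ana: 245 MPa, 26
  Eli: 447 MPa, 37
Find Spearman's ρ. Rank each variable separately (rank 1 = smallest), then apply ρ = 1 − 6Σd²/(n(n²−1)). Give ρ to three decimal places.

0.900

Ranks of variable 1: 4, 2, 5, 1, 3
Ranks of variable 2: 5, 2, 4, 1, 3
d = r₁ − r₂: -1, 0, 1, 0, 0
d²: 1, 0, 1, 0, 0; Σd² = 2
ρ = 1 − 6·2/(5·24) = 1 − 12/120 = 0.900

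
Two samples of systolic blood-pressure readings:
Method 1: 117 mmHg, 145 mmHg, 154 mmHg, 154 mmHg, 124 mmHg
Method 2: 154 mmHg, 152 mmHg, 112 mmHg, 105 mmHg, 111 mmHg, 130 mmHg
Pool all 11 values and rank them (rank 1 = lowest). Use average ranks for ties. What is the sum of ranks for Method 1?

36

Sorted (ascending): 105, 111, 112, 117, 124, 130, 145, 152, 154, 154, 154
The 3 values of 154 occupy positions 9–11 → average rank 10.
Method 1 values → pooled ranks: 117→4, 145→7, 154→10, 154→10, 124→5
Rank sum = 4 + 7 + 10 + 10 + 5 = 36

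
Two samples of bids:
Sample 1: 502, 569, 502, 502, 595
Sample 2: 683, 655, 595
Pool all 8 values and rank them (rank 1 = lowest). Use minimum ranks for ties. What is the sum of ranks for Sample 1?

12

Sorted (ascending): 502, 502, 502, 569, 595, 595, 655, 683
The 3 values of 502 occupy positions 1–3 → each gets rank 1.
The 2 values of 595 occupy positions 5–6 → each gets rank 5.
Sample 1 values → pooled ranks: 502→1, 569→4, 502→1, 502→1, 595→5
Rank sum = 1 + 4 + 1 + 1 + 5 = 12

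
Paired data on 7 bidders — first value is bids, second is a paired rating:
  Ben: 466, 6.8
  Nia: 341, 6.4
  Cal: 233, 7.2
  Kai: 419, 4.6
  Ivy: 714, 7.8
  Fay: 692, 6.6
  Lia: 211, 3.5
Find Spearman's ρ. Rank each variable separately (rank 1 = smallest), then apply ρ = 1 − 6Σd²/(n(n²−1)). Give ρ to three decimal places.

0.571

Ranks of variable 1: 5, 3, 2, 4, 7, 6, 1
Ranks of variable 2: 5, 3, 6, 2, 7, 4, 1
d = r₁ − r₂: 0, 0, -4, 2, 0, 2, 0
d²: 0, 0, 16, 4, 0, 4, 0; Σd² = 24
ρ = 1 − 6·24/(7·48) = 1 − 144/336 = 0.571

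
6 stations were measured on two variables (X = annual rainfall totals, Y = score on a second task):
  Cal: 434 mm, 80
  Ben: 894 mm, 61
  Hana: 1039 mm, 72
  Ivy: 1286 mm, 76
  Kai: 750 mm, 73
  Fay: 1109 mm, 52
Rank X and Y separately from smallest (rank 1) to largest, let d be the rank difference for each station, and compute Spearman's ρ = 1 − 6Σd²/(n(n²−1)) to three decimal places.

-0.371

Ranks of variable 1: 1, 3, 4, 6, 2, 5
Ranks of variable 2: 6, 2, 3, 5, 4, 1
d = r₁ − r₂: -5, 1, 1, 1, -2, 4
d²: 25, 1, 1, 1, 4, 16; Σd² = 48
ρ = 1 − 6·48/(6·35) = 1 − 288/210 = -0.371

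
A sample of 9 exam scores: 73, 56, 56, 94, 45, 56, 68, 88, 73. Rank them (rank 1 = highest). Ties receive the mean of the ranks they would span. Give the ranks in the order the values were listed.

3.5, 7, 7, 1, 9, 7, 5, 2, 3.5

Sorted (descending): 94, 88, 73, 73, 68, 56, 56, 56, 45
The 2 values of 73 occupy positions 3–4 → average rank (3+4)/2 = 3.5.
The 3 values of 56 occupy positions 6–8 → average rank 7.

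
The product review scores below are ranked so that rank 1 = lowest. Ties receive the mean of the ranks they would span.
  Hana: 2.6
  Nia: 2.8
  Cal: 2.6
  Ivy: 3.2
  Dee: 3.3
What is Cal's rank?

Sorted (ascending): 2.6, 2.6, 2.8, 3.2, 3.3
The 2 values of 2.6 occupy positions 1–2 → average rank (1+2)/2 = 1.5.
Cal has value 2.6 → rank 1.5.

1.5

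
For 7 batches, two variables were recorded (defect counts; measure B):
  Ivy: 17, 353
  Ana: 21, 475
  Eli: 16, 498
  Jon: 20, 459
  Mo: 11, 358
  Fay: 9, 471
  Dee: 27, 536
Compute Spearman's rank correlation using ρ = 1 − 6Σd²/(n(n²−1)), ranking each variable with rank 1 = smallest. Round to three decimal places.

0.429

Ranks of variable 1: 4, 6, 3, 5, 2, 1, 7
Ranks of variable 2: 1, 5, 6, 3, 2, 4, 7
d = r₁ − r₂: 3, 1, -3, 2, 0, -3, 0
d²: 9, 1, 9, 4, 0, 9, 0; Σd² = 32
ρ = 1 − 6·32/(7·48) = 1 − 192/336 = 0.429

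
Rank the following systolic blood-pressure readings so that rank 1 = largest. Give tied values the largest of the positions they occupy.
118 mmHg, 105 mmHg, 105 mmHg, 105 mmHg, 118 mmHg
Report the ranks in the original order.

2, 5, 5, 5, 2

Sorted (descending): 118, 118, 105, 105, 105
The 2 values of 118 occupy positions 1–2 → each gets rank 2.
The 3 values of 105 occupy positions 3–5 → each gets rank 5.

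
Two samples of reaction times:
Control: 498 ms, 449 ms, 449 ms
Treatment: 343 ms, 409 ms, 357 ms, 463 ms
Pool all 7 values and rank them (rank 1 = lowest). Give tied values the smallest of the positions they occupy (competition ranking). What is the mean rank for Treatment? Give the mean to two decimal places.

3.00

Sorted (ascending): 343, 357, 409, 449, 449, 463, 498
The 2 values of 449 occupy positions 4–5 → each gets rank 4.
Treatment values → pooled ranks: 343→1, 409→3, 357→2, 463→6
Mean rank = (1 + 3 + 2 + 6) / 4 = 3.00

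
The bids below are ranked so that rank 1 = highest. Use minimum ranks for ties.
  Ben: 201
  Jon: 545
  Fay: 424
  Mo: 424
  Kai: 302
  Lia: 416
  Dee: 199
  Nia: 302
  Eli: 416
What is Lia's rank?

Sorted (descending): 545, 424, 424, 416, 416, 302, 302, 201, 199
The 2 values of 424 occupy positions 2–3 → each gets rank 2.
The 2 values of 416 occupy positions 4–5 → each gets rank 4.
The 2 values of 302 occupy positions 6–7 → each gets rank 6.
Lia has value 416 → rank 4.

4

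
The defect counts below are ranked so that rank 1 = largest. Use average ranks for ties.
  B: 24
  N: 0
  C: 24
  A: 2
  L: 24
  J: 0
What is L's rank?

2

Sorted (descending): 24, 24, 24, 2, 0, 0
The 3 values of 24 occupy positions 1–3 → average rank 2.
The 2 values of 0 occupy positions 5–6 → average rank (5+6)/2 = 5.5.
L has value 24 → rank 2.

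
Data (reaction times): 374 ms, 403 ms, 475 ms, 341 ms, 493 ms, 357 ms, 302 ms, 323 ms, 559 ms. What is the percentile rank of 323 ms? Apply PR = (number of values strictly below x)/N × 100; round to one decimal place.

N = 9.
Strictly below 323: 1. Equal to 323: 1.
PR = 1/9 × 100 = 11.1

11.1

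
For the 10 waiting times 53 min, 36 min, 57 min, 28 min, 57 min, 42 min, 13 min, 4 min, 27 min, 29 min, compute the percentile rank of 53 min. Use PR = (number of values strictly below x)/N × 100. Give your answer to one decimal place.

70.0

N = 10.
Strictly below 53: 7. Equal to 53: 1.
PR = 7/10 × 100 = 70.0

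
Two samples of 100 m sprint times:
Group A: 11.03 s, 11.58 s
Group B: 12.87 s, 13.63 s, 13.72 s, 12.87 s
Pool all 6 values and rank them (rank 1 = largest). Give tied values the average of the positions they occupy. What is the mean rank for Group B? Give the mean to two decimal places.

2.50

Sorted (descending): 13.72, 13.63, 12.87, 12.87, 11.58, 11.03
The 2 values of 12.87 occupy positions 3–4 → average rank (3+4)/2 = 3.5.
Group B values → pooled ranks: 12.87→3.5, 13.63→2, 13.72→1, 12.87→3.5
Mean rank = (3.5 + 2 + 1 + 3.5) / 4 = 2.50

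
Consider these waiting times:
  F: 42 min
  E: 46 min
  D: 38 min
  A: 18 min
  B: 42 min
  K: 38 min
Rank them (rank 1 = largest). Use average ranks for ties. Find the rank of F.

2.5

Sorted (descending): 46, 42, 42, 38, 38, 18
The 2 values of 42 occupy positions 2–3 → average rank (2+3)/2 = 2.5.
The 2 values of 38 occupy positions 4–5 → average rank (4+5)/2 = 4.5.
F has value 42 min → rank 2.5.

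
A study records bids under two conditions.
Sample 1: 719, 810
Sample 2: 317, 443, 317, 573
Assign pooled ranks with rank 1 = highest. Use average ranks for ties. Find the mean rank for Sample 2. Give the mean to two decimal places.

4.50

Sorted (descending): 810, 719, 573, 443, 317, 317
The 2 values of 317 occupy positions 5–6 → average rank (5+6)/2 = 5.5.
Sample 2 values → pooled ranks: 317→5.5, 443→4, 317→5.5, 573→3
Mean rank = (5.5 + 4 + 5.5 + 3) / 4 = 4.50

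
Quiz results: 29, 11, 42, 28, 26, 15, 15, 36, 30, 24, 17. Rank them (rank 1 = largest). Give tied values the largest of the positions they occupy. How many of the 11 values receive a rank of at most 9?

Sorted (descending): 42, 36, 30, 29, 28, 26, 24, 17, 15, 15, 11
The 2 values of 15 occupy positions 9–10 → each gets rank 10.
Ranks ≤ 9: {1, 2, 3, 4, 5, 6, 7, 8} → 8 values.

8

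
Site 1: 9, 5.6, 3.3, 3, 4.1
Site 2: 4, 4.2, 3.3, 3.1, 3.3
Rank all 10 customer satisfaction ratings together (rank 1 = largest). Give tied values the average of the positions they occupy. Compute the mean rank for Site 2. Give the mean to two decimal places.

6.20

Sorted (descending): 9, 5.6, 4.2, 4.1, 4, 3.3, 3.3, 3.3, 3.1, 3
The 3 values of 3.3 occupy positions 6–8 → average rank 7.
Site 2 values → pooled ranks: 4→5, 4.2→3, 3.3→7, 3.1→9, 3.3→7
Mean rank = (5 + 3 + 7 + 9 + 7) / 5 = 6.20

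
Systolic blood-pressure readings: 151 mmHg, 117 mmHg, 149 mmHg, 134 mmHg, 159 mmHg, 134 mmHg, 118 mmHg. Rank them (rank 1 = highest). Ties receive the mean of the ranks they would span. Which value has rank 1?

159

Sorted (descending): 159, 151, 149, 134, 134, 118, 117
The 2 values of 134 occupy positions 4–5 → average rank (4+5)/2 = 4.5.
Rank 1 → value 159.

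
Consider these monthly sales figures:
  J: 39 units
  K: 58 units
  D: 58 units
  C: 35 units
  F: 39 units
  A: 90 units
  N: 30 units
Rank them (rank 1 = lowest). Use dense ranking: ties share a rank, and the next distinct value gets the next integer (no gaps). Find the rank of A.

Sorted (ascending): 30, 35, 39, 39, 58, 58, 90
The 2 values of 39 share dense rank 3.
The 2 values of 58 share dense rank 4.
Remaining distinct values take the next consecutive integers.
A has value 90 units → rank 5.

5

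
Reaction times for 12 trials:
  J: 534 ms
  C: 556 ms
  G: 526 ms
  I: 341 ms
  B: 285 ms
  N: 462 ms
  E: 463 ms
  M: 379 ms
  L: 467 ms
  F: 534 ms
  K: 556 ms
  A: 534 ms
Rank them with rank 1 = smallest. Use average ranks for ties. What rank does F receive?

Sorted (ascending): 285, 341, 379, 462, 463, 467, 526, 534, 534, 534, 556, 556
The 3 values of 534 occupy positions 8–10 → average rank 9.
The 2 values of 556 occupy positions 11–12 → average rank (11+12)/2 = 11.5.
F has value 534 ms → rank 9.

9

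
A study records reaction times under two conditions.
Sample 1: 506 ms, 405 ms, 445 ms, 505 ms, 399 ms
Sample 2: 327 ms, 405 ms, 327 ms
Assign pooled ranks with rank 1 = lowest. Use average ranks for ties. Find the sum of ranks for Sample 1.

28.5

Sorted (ascending): 327, 327, 399, 405, 405, 445, 505, 506
The 2 values of 327 occupy positions 1–2 → average rank (1+2)/2 = 1.5.
The 2 values of 405 occupy positions 4–5 → average rank (4+5)/2 = 4.5.
Sample 1 values → pooled ranks: 506→8, 405→4.5, 445→6, 505→7, 399→3
Rank sum = 8 + 4.5 + 6 + 7 + 3 = 28.5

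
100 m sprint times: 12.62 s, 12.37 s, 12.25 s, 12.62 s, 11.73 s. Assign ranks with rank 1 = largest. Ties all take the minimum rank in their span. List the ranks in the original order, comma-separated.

1, 3, 4, 1, 5

Sorted (descending): 12.62, 12.62, 12.37, 12.25, 11.73
The 2 values of 12.62 occupy positions 1–2 → each gets rank 1.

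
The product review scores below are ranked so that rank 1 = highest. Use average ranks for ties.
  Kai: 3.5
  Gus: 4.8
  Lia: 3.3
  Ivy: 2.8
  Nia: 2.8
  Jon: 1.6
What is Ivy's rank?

4.5

Sorted (descending): 4.8, 3.5, 3.3, 2.8, 2.8, 1.6
The 2 values of 2.8 occupy positions 4–5 → average rank (4+5)/2 = 4.5.
Ivy has value 2.8 → rank 4.5.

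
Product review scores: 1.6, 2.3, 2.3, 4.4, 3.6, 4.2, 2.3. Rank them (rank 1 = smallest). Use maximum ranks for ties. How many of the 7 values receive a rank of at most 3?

1

Sorted (ascending): 1.6, 2.3, 2.3, 2.3, 3.6, 4.2, 4.4
The 3 values of 2.3 occupy positions 2–4 → each gets rank 4.
Ranks ≤ 3: {1} → 1 value.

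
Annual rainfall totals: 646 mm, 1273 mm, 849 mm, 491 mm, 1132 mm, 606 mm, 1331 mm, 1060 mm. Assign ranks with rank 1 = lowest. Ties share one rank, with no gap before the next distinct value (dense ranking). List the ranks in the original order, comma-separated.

3, 7, 4, 1, 6, 2, 8, 5

Sorted (ascending): 491, 606, 646, 849, 1060, 1132, 1273, 1331
No ties — each value takes its position as its rank.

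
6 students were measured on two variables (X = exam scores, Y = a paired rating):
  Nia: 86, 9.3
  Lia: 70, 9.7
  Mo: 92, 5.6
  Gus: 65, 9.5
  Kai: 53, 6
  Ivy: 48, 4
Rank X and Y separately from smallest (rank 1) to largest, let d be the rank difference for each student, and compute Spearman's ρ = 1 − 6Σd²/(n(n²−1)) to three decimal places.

0.257

Ranks of variable 1: 5, 4, 6, 3, 2, 1
Ranks of variable 2: 4, 6, 2, 5, 3, 1
d = r₁ − r₂: 1, -2, 4, -2, -1, 0
d²: 1, 4, 16, 4, 1, 0; Σd² = 26
ρ = 1 − 6·26/(6·35) = 1 − 156/210 = 0.257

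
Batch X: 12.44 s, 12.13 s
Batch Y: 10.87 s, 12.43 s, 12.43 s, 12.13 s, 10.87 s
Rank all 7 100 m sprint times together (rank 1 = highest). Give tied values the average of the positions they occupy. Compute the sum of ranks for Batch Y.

22.5

Sorted (descending): 12.44, 12.43, 12.43, 12.13, 12.13, 10.87, 10.87
The 2 values of 12.43 occupy positions 2–3 → average rank (2+3)/2 = 2.5.
The 2 values of 12.13 occupy positions 4–5 → average rank (4+5)/2 = 4.5.
The 2 values of 10.87 occupy positions 6–7 → average rank (6+7)/2 = 6.5.
Batch Y values → pooled ranks: 10.87→6.5, 12.43→2.5, 12.43→2.5, 12.13→4.5, 10.87→6.5
Rank sum = 6.5 + 2.5 + 2.5 + 4.5 + 6.5 = 22.5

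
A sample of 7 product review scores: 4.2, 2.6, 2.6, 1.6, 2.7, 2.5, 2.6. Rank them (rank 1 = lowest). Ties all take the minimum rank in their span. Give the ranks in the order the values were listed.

Sorted (ascending): 1.6, 2.5, 2.6, 2.6, 2.6, 2.7, 4.2
The 3 values of 2.6 occupy positions 3–5 → each gets rank 3.

7, 3, 3, 1, 6, 2, 3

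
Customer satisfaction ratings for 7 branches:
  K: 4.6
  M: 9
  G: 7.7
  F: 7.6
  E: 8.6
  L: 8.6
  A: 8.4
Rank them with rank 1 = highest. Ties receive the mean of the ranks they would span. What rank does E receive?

Sorted (descending): 9, 8.6, 8.6, 8.4, 7.7, 7.6, 4.6
The 2 values of 8.6 occupy positions 2–3 → average rank (2+3)/2 = 2.5.
E has value 8.6 → rank 2.5.

2.5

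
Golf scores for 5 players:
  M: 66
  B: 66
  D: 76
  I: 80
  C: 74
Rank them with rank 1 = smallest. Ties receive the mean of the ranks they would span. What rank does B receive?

Sorted (ascending): 66, 66, 74, 76, 80
The 2 values of 66 occupy positions 1–2 → average rank (1+2)/2 = 1.5.
B has value 66 → rank 1.5.

1.5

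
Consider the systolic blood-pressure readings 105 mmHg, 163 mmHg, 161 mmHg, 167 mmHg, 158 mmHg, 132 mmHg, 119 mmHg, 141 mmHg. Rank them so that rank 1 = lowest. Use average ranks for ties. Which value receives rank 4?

141

Sorted (ascending): 105, 119, 132, 141, 158, 161, 163, 167
No ties — each value takes its position as its rank.
Rank 4 → value 141.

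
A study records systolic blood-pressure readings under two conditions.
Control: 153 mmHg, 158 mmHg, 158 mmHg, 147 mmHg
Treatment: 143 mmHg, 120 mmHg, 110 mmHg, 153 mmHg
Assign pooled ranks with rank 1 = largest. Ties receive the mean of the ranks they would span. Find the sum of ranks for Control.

Sorted (descending): 158, 158, 153, 153, 147, 143, 120, 110
The 2 values of 158 occupy positions 1–2 → average rank (1+2)/2 = 1.5.
The 2 values of 153 occupy positions 3–4 → average rank (3+4)/2 = 3.5.
Control values → pooled ranks: 153→3.5, 158→1.5, 158→1.5, 147→5
Rank sum = 3.5 + 1.5 + 1.5 + 5 = 11.5

11.5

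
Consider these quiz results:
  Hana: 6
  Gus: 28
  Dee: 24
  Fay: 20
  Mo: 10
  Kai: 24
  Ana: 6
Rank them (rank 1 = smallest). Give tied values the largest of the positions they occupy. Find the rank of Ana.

2

Sorted (ascending): 6, 6, 10, 20, 24, 24, 28
The 2 values of 6 occupy positions 1–2 → each gets rank 2.
The 2 values of 24 occupy positions 5–6 → each gets rank 6.
Ana has value 6 → rank 2.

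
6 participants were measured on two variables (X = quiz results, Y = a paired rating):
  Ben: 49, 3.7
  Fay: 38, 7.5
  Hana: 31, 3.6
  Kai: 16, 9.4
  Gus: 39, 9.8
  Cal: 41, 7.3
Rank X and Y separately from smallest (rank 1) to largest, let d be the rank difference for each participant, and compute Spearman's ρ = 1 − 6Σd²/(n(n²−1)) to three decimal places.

Ranks of variable 1: 6, 3, 2, 1, 4, 5
Ranks of variable 2: 2, 4, 1, 5, 6, 3
d = r₁ − r₂: 4, -1, 1, -4, -2, 2
d²: 16, 1, 1, 16, 4, 4; Σd² = 42
ρ = 1 − 6·42/(6·35) = 1 − 252/210 = -0.200

-0.200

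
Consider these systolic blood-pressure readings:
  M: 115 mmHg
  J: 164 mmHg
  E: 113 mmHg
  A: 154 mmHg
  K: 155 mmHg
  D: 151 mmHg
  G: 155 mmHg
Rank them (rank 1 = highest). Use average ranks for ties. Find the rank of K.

2.5

Sorted (descending): 164, 155, 155, 154, 151, 115, 113
The 2 values of 155 occupy positions 2–3 → average rank (2+3)/2 = 2.5.
K has value 155 mmHg → rank 2.5.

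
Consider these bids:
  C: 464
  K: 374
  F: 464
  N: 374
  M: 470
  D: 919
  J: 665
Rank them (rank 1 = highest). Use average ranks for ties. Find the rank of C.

Sorted (descending): 919, 665, 470, 464, 464, 374, 374
The 2 values of 464 occupy positions 4–5 → average rank (4+5)/2 = 4.5.
The 2 values of 374 occupy positions 6–7 → average rank (6+7)/2 = 6.5.
C has value 464 → rank 4.5.

4.5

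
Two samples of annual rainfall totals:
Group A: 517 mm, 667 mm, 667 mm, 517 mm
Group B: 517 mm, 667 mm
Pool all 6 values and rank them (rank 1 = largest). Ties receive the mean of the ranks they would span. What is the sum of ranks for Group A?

14

Sorted (descending): 667, 667, 667, 517, 517, 517
The 3 values of 667 occupy positions 1–3 → average rank 2.
The 3 values of 517 occupy positions 4–6 → average rank 5.
Group A values → pooled ranks: 517→5, 667→2, 667→2, 517→5
Rank sum = 5 + 2 + 2 + 5 = 14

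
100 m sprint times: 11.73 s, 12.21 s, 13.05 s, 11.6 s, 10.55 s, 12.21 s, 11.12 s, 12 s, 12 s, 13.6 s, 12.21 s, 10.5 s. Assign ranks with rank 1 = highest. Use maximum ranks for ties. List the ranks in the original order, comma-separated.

8, 5, 2, 9, 11, 5, 10, 7, 7, 1, 5, 12

Sorted (descending): 13.6, 13.05, 12.21, 12.21, 12.21, 12, 12, 11.73, 11.6, 11.12, 10.55, 10.5
The 3 values of 12.21 occupy positions 3–5 → each gets rank 5.
The 2 values of 12 occupy positions 6–7 → each gets rank 7.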